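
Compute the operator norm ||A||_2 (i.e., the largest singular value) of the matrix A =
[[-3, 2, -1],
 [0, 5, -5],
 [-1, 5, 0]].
||A||_2 ≈ 8.5056 (= sqrt(largest eigenvalue of A^T A))

||A||_2 = sigma_max(A) = sqrt(lambda_max(A^T A)). Form the symmetric matrix M = A^T A =
[[10, -11, 3],
 [-11, 54, -27],
 [3, -27, 26]].
Its characteristic polynomial (trace, sum of principal 2x2 minors, determinant of M give the coefficients) is
  p(λ) = det(λ I - M) = λ^3 - 90λ^2 + 1345λ - 4900.
No integer candidate from the rational root theorem (±divisors of 4900) is a root, so the roots are irrational. The cubic discriminant is Δ = 660488000 > 0, so there are three distinct real roots. p(5) = -300 and p(6) = 146 have opposite signs, so a root lies in (5, 6); Newton's method refines it to λ ≈ 5.6345. p(12) = 8 and p(13) = -428 have opposite signs, so a root lies in (12, 13); Newton's method refines it to λ ≈ 12.0208. p(72) = -1372 and p(73) = 2692 have opposite signs, so a root lies in (72, 73); Newton's method refines it to λ ≈ 72.3447. Check (Vieta): the three roots sum to 90, matching tr M = 90.
So the eigenvalues of A^T A are ≈ 5.6345, 12.0208, 72.3447 (all ≥ 0, as they must be for A^T A). The largest is λ_max ≈ 72.3447, hence ||A||_2 = sqrt(λ_max) ≈ 8.5056.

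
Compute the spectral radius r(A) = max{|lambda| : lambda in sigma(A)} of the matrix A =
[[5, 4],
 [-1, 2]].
r(A) = sqrt(14) ≈ 3.7417

The eigenvalues of A are the roots of its characteristic polynomial. With M = A (coefficients from the trace and determinant):
  p(λ) = det(λ I - M) = λ^2 - 7λ + 14.
For λ^2 - 7λ + 14 the discriminant is -7. It is negative, so the roots are the complex-conjugate pair λ = 7/2 ± (sqrt(7)/2) i ≈ 3.5 ± 1.3229i. For a conjugate pair the product of the roots equals the constant term, so |λ|^2 = 14 and |λ| = sqrt(14) ≈ 3.7417.
Thus the eigenvalues (to 4 decimals) are 3.5 ± 1.3229i (modulus 3.7417). The spectral radius is the largest modulus: r(A) = sqrt(14) ≈ 3.7417. (Cross-check: r(A) ≤ ||A||_2 ≈ 6.4225; equality holds whenever A is normal, though it can also hold for some non-normal A.)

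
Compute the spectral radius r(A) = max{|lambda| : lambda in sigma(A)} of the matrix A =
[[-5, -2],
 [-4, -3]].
r(A) = 7

The eigenvalues of A are the roots of its characteristic polynomial. With M = A (coefficients from the trace and determinant):
  p(λ) = det(λ I - M) = λ^2 + 8λ + 7.
For λ^2 + 8λ + 7 the discriminant is 36. It is a perfect square (6^2), so the roots are rational: λ = (-8 ± 6)/2 = -1, -7.
Thus the eigenvalues (to 4 decimals) are -1 (modulus 1); -7 (modulus 7). The spectral radius is the largest modulus: r(A) = 7. (Cross-check: r(A) ≤ ||A||_2 ≈ 7.2854; equality holds whenever A is normal, though it can also hold for some non-normal A.)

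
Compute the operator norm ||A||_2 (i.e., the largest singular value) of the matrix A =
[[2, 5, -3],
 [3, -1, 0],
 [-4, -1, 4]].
||A||_2 ≈ 7.8691 (= sqrt(largest eigenvalue of A^T A))

||A||_2 = sigma_max(A) = sqrt(lambda_max(A^T A)). Form the symmetric matrix M = A^T A =
[[29, 11, -22],
 [11, 27, -19],
 [-22, -19, 25]].
Its characteristic polynomial (trace, sum of principal 2x2 minors, determinant of M give the coefficients) is
  p(λ) = det(λ I - M) = λ^3 - 81λ^2 + 1217λ - 2209.
No integer candidate from the rational root theorem (±divisors of 2209) is a root, so the roots are irrational. The cubic discriminant is Δ = 1599538288 > 0, so there are three distinct real roots. p(2) = -91 and p(3) = 740 have opposite signs, so a root lies in (2, 3); Newton's method refines it to λ ≈ 2.1014. p(16) = 623 and p(17) = -16 have opposite signs, so a root lies in (16, 17); Newton's method refines it to λ ≈ 16.9761. p(61) = -2392 and p(62) = 209 have opposite signs, so a root lies in (61, 62); Newton's method refines it to λ ≈ 61.9225. Check (Vieta): the three roots sum to 81, matching tr M = 81.
So the eigenvalues of A^T A are ≈ 2.1014, 16.9761, 61.9225 (all ≥ 0, as they must be for A^T A). The largest is λ_max ≈ 61.9225, hence ||A||_2 = sqrt(λ_max) ≈ 7.8691.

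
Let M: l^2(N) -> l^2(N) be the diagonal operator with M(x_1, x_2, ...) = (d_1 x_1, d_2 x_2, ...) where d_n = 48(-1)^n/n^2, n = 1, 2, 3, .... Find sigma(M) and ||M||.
sigma(M) = {48(-1)^n/n^2 : n ≥ 1} ∪ {0}; ||M|| = 48

A bounded diagonal operator on l^2 with diagonal entries d_n has spectrum equal to the closure of {d_n : n ≥ 1}: every d_n is an eigenvalue (with eigenvector e_n), so {d_n} ⊂ sigma(M); the spectrum is closed, so its closure is too; and for lambda not in the closure, (M - lambda I) has bounded inverse (the diagonal entries 1/(d_n - lambda) are bounded). For our sequence d_n = 48(-1)^n/n^2, n = 1, 2, 3, ...:
  - {d_n} = {48(-1)^n/n^2 : n ≥ 1}; the only limit point is 0
  - closure = {48(-1)^n/n^2 : n ≥ 1} ∪ {0}
For the norm: a diagonal operator has ||M|| = sup_n |d_n|. Here |d_n| = 48/n^2 is decreasing, so sup_n |d_n| = |d_1| = 48. So ||M|| = 48.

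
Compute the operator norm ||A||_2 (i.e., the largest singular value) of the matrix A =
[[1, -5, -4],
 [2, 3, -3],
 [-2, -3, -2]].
||A||_2 ≈ 7.3842 (= sqrt(largest eigenvalue of A^T A))

||A||_2 = sigma_max(A) = sqrt(lambda_max(A^T A)). Form the symmetric matrix M = A^T A =
[[9, 7, -6],
 [7, 43, 17],
 [-6, 17, 29]].
Its characteristic polynomial (trace, sum of principal 2x2 minors, determinant of M give the coefficients) is
  p(λ) = det(λ I - M) = λ^3 - 81λ^2 + 1521λ - 4225.
No integer candidate from the rational root theorem (±divisors of 4225) is a root, so the roots are irrational. The cubic discriminant is Δ = 1009627632 > 0, so there are three distinct real roots. p(3) = -364 and p(4) = 627 have opposite signs, so a root lies in (3, 4); Newton's method refines it to λ ≈ 3.3511. p(23) = 76 and p(24) = -553 have opposite signs, so a root lies in (23, 24); Newton's method refines it to λ ≈ 23.1227. p(54) = -823 and p(55) = 780 have opposite signs, so a root lies in (54, 55); Newton's method refines it to λ ≈ 54.5262. Check (Vieta): the three roots sum to 81, matching tr M = 81.
So the eigenvalues of A^T A are ≈ 3.3511, 23.1227, 54.5262 (all ≥ 0, as they must be for A^T A). The largest is λ_max ≈ 54.5262, hence ||A||_2 = sqrt(λ_max) ≈ 7.3842.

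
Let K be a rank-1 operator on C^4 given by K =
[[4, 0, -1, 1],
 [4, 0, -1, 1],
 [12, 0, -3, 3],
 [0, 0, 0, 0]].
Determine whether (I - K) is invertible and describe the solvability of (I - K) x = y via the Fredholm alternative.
(I - K) is singular (det(I - K) = 0, i.e. 1 ∈ sigma(K)). (I - K) x = y is solvable iff y ⊥ ker((I - K)^*) = span{(4, 0, -1, 1)}, i.e. iff 4y_1 - y_3 + y_4 = 0. When solvable, the solutions are x = y + c·(1, 1, 3, 0), c arbitrary (ker(I - K) = span{(1, 1, 3, 0)}, dimension 1).

K has rank 1, so it is an outer product K = u v^T: every row of K is a multiple of one row vector. Reading off the entries, u = (1, 1, 3, 0) and v = (4, 0, -1, 1) (row i of K equals u_i·v^T). A rank-one matrix u v^T satisfies K u = u (v·u) and kills the (3)-dimensional subspace v^⊥, so its characteristic polynomial is lambda^3 (lambda - v·u) with v·u = tr K = 1. Hence the eigenvalues of I - K are 1 (multiplicity 3) and 1 - (1) = 0, so det(I - K) = 0. (Direct check: I - K =
[[-3, 0, 1, -1],
 [-4, 1, 1, -1],
 [-12, 0, 4, -3],
 [0, 0, 0, 1]]
has determinant 0.) So 1 is an eigenvalue of K and (I - K) is not invertible. The finite-dimensional Fredholm alternative says: either (I - K) is invertible, or ker(I - K) ≠ {0} and then range(I - K) = ker((I - K)^*)^⊥, with dim ker(I - K) = dim ker((I - K)^*). We are in the second case, so we need both kernels. Kernel of I - K: (I - K) u = u - u (v·u) = u - u = 0, so ker(I - K) = span{u} = span{(1, 1, 3, 0)} (it is exactly 1-dimensional because rank(I - K) = 3). Kernel of the adjoint: K is real, so (I - K)^* = I - K^T = I - v u^T, and (I - v u^T) v = v - v (u·v) = 0; hence ker((I - K)^*) = span{v} = span{(4, 0, -1, 1)}. Therefore (I - K) x = y is solvable iff <y, v> = 0, i.e. iff 4y_1 - y_3 + y_4 = 0. When this holds, K y = u (v·y) = 0, so (I - K) y = y and x = y is a particular solution; the full solution set is the line x = y + c·u = y + c·(1, 1, 3, 0), c ∈ C.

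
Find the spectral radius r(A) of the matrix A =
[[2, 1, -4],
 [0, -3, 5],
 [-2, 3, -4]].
r(A) = 8

The eigenvalues of A are the roots of its characteristic polynomial. With M = A (coefficients from the trace, the sum of principal 2x2 minors, and det A):
  p(λ) = det(λ I - M) = λ^3 + 5λ^2 - 25λ - 8.
By the rational root theorem any rational root is an integer divisor of 8. Testing λ = -8: p(-8) = -512 + 320 + 200 - 8 = 0, so λ = -8 is a root. Dividing out (λ + 8) leaves p(λ) = (λ + 8)(λ^2 - 3λ - 1). For λ^2 - 3λ - 1 the discriminant is 13. It is nonnegative but not a perfect square, so the roots are real and irrational: λ = (3 ± sqrt(13))/2 ≈ 3.3028, -0.3028.
Thus the eigenvalues (to 4 decimals) are 3.3028 (modulus 3.3028); -0.3028 (modulus 0.3028); -8 (modulus 8). The spectral radius is the largest modulus: r(A) = 8. (Cross-check: r(A) ≤ ||A||_2 ≈ 8.6265; equality holds whenever A is normal, though it can also hold for some non-normal A.)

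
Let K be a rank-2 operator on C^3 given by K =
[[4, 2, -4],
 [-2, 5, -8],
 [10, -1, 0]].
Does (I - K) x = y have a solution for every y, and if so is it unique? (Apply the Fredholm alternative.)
(I - K) is invertible (det(I - K) = 48 ≠ 0), so for every y in C^3 the equation (I - K) x = y has a unique solution.

K has rank 2 and factors as K = U V^T = u1 v1^T + u2 v2^T with u1 = (0, -2, 2), v1 = (2, -2, 3), u2 = (-2, -1, -3), v2 = (-2, -1, 2) (multiplying out reproduces the displayed K). The nonzero eigenvalues of U V^T coincide with those of the 2 x 2 matrix G = V^T U = [[v1·u1, v1·u2], [v2·u1, v2·u2]] = [[10, -11], [6, -1]], and by the Sylvester determinant identity det(I_3 - U V^T) = det(I_2 - V^T U) = det([[-9, 11], [-6, 2]]) = (-9)(2) - (11)(-6) = 48. (Direct check: I - K =
[[-3, -2, 4],
 [2, -4, 8],
 [-10, 1, 1]]
has determinant 48.) The finite-dimensional Fredholm alternative says: either (I - K) is invertible, or ker(I - K) ≠ {0} and then range(I - K) = ker((I - K)^*)^⊥, with dim ker(I - K) = dim ker((I - K)^*). Since det(I - K) ≠ 0, 1 is not an eigenvalue of K and ker(I - K) = {0}, so we are in the first case: for every y there is a unique x = (I - K)^(-1) y. (Explicitly, by the Woodbury identity, (I - U V^T)^(-1) = I + U (I_2 - G)^(-1) V^T.)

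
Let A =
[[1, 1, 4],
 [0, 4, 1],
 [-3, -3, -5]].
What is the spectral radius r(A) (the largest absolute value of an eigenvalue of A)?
r(A) ≈ 3.687

The eigenvalues of A are the roots of its characteristic polynomial. With M = A (coefficients from the trace, the sum of principal 2x2 minors, and det A):
  p(λ) = det(λ I - M) = λ^3 - 6λ - 28.
No integer candidate from the rational root theorem (±divisors of 28) is a root, so the roots are irrational. The cubic discriminant is Δ = -20304 < 0, so there is one real root and a complex-conjugate pair. p(3) = -19 and p(4) = 12 have opposite signs, so a root lies in (3, 4); Newton's method refines it to λ ≈ 3.687. Dividing out (λ - (3.687)) leaves approximately λ^2 + 3.687λ + 7.5942. For λ^2 + 3.687λ + 7.5942 the discriminant is -16.7826. It is negative, so the remaining roots are the complex-conjugate pair λ ≈ -1.8435 ± 2.0483i. Their product equals the constant term, so |λ|^2 ≈ 7.5942 and |λ| ≈ 2.7558.
Thus the eigenvalues (to 4 decimals) are 3.687 (modulus 3.687); -1.8435 ± 2.0483i (modulus 2.7558). The spectral radius is the largest modulus: r(A) ≈ 3.687. (Cross-check: r(A) ≤ ||A||_2 ≈ 8.1487; equality holds whenever A is normal, though it can also hold for some non-normal A.)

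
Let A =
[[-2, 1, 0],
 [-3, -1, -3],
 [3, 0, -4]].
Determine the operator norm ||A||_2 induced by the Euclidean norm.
||A||_2 ≈ 5.1985 (= sqrt(largest eigenvalue of A^T A))

||A||_2 = sigma_max(A) = sqrt(lambda_max(A^T A)). Form the symmetric matrix M = A^T A =
[[22, 1, -3],
 [1, 2, 3],
 [-3, 3, 25]].
Its characteristic polynomial (trace, sum of principal 2x2 minors, determinant of M give the coefficients) is
  p(λ) = det(λ I - M) = λ^3 - 49λ^2 + 625λ - 841.
No integer candidate from the rational root theorem (±divisors of 841) is a root, so the roots are irrational. The cubic discriminant is Δ = 10061552 > 0, so there are three distinct real roots. p(1) = -264 and p(2) = 221 have opposite signs, so a root lies in (1, 2); Newton's method refines it to λ ≈ 1.5214. p(20) = 59 and p(21) = -64 have opposite signs, so a root lies in (20, 21); Newton's method refines it to λ ≈ 20.4546. p(27) = -4 and p(28) = 195 have opposite signs, so a root lies in (27, 28); Newton's method refines it to λ ≈ 27.024. Check (Vieta): the three roots sum to 49, matching tr M = 49.
So the eigenvalues of A^T A are ≈ 1.5214, 20.4546, 27.024 (all ≥ 0, as they must be for A^T A). The largest is λ_max ≈ 27.024, hence ||A||_2 = sqrt(λ_max) ≈ 5.1985.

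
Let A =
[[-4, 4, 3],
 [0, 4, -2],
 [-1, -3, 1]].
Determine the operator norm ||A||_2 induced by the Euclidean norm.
||A||_2 ≈ 6.9232 (= sqrt(largest eigenvalue of A^T A))

||A||_2 = sigma_max(A) = sqrt(lambda_max(A^T A)). Form the symmetric matrix M = A^T A =
[[17, -13, -13],
 [-13, 41, 1],
 [-13, 1, 14]].
Its characteristic polynomial (trace, sum of principal 2x2 minors, determinant of M give the coefficients) is
  p(λ) = det(λ I - M) = λ^3 - 72λ^2 + 1170λ - 784.
No integer candidate from the rational root theorem (±divisors of 784) is a root, so the roots are irrational. The cubic discriminant is Δ = 691619040 > 0, so there are three distinct real roots. p(0) = -784 and p(1) = 315 have opposite signs, so a root lies in (0, 1); Newton's method refines it to λ ≈ 0.6999. p(23) = 205 and p(24) = -352 have opposite signs, so a root lies in (23, 24); Newton's method refines it to λ ≈ 23.3687. p(47) = -1019 and p(48) = 80 have opposite signs, so a root lies in (47, 48); Newton's method refines it to λ ≈ 47.9313. Check (Vieta): the three roots sum to 72, matching tr M = 72.
So the eigenvalues of A^T A are ≈ 0.6999, 23.3687, 47.9313 (all ≥ 0, as they must be for A^T A). The largest is λ_max ≈ 47.9313, hence ||A||_2 = sqrt(λ_max) ≈ 6.9232.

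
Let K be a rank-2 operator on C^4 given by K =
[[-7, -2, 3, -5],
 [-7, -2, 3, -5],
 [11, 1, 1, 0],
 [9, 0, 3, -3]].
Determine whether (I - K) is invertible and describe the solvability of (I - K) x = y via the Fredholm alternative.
(I - K) is invertible (det(I - K) = 36 ≠ 0), so for every y in C^4 the equation (I - K) x = y has a unique solution.

K has rank 2 and factors as K = U V^T = u1 v1^T + u2 v2^T with u1 = (-2, -2, 1, 0), v1 = (2, 1, -2, 3), u2 = (1, 1, -3, -3), v2 = (-3, 0, -1, 1) (multiplying out reproduces the displayed K). The nonzero eigenvalues of U V^T coincide with those of the 2 x 2 matrix G = V^T U = [[v1·u1, v1·u2], [v2·u1, v2·u2]] = [[-8, 0], [5, -3]], and by the Sylvester determinant identity det(I_4 - U V^T) = det(I_2 - V^T U) = det([[9, 0], [-5, 4]]) = (9)(4) - (0)(-5) = 36. (Direct check: I - K =
[[8, 2, -3, 5],
 [7, 3, -3, 5],
 [-11, -1, 0, 0],
 [-9, 0, -3, 4]]
has determinant 36.) The finite-dimensional Fredholm alternative says: either (I - K) is invertible, or ker(I - K) ≠ {0} and then range(I - K) = ker((I - K)^*)^⊥, with dim ker(I - K) = dim ker((I - K)^*). Since det(I - K) ≠ 0, 1 is not an eigenvalue of K and ker(I - K) = {0}, so we are in the first case: for every y there is a unique x = (I - K)^(-1) y. (Explicitly, by the Woodbury identity, (I - U V^T)^(-1) = I + U (I_2 - G)^(-1) V^T.)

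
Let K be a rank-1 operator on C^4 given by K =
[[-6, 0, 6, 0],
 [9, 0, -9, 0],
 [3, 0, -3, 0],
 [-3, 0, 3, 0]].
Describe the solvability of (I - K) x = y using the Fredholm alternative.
(I - K) is invertible (det(I - K) = 10 ≠ 0), so for every y in C^4 the equation (I - K) x = y has a unique solution.

K has rank 1, so it is an outer product K = u v^T: every row of K is a multiple of one row vector. Reading off the entries, u = (2, -3, -1, 1) and v = (-3, 0, 3, 0) (row i of K equals u_i·v^T). A rank-one matrix u v^T satisfies K u = u (v·u) and kills the (3)-dimensional subspace v^⊥, so its characteristic polynomial is lambda^3 (lambda - v·u) with v·u = tr K = -9. Hence the eigenvalues of I - K are 1 (multiplicity 3) and 1 - (-9) = 10, so det(I - K) = 10. (Direct check: I - K =
[[7, 0, -6, 0],
 [-9, 1, 9, 0],
 [-3, 0, 4, 0],
 [3, 0, -3, 1]]
has determinant 10.) The finite-dimensional Fredholm alternative says: either (I - K) is invertible, or ker(I - K) ≠ {0} and then range(I - K) = ker((I - K)^*)^⊥, with dim ker(I - K) = dim ker((I - K)^*). Since det(I - K) ≠ 0, 1 is not an eigenvalue of K and ker(I - K) = {0}, so we are in the first case: for every y there is a unique x = (I - K)^(-1) y. Explicitly, by the Sherman–Morrison formula, (I - u v^T)^(-1) = I + u v^T/(1 - v·u), i.e. (I - K)^(-1) = I + K/(10).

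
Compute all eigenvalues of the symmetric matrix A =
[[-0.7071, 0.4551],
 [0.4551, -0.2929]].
sigma(A) ≈ {-1, 0}

A is real symmetric, so its spectrum consists of real eigenvalues. Expanding the characteristic polynomial of the displayed matrix gives
  det(λ I - A) = p(λ) = λ^2 + (1)λ + (0).
Solving p(λ) = 0 yields eigenvalues ≈ -1, 0. (A is shown rounded to 4 decimals, so these recover the underlying integer eigenvalues to within that precision.)
Verification: the trace of A = -1 equals the sum of eigenvalues -1, and det(A) ≈ -0.0000 matches the eigenvalue product 0.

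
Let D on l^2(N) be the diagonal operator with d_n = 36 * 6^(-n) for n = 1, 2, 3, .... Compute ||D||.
||D|| = 6 (attained at n = 1)

For D diagonal, ||D|| = sup_n |d_n|. The sequence d_n = 36 * 6^(-n) is positive and strictly decreasing (ratio 6^(-1) < 1), so the supremum is d_1 = 36/6 = 6. Hence ||D|| = 6.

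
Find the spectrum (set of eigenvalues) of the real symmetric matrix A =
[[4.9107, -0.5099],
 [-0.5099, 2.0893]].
sigma(A) ≈ {2, 5}

A is real symmetric, so its spectrum consists of real eigenvalues. Expanding the characteristic polynomial of the displayed matrix gives
  det(λ I - A) = p(λ) = λ^2 + (-7)λ + (10).
Solving p(λ) = 0 yields eigenvalues ≈ 2, 5. (A is shown rounded to 4 decimals, so these recover the underlying integer eigenvalues to within that precision.)
Verification: the trace of A = 7 equals the sum of eigenvalues 7, and det(A) ≈ 9.9999 matches the eigenvalue product 10.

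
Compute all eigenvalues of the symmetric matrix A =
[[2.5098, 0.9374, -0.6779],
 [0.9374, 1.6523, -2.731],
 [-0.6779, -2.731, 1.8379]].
sigma(A) ≈ {-1, 2, 5}

A is real symmetric, so its spectrum consists of real eigenvalues. Expanding the characteristic polynomial of the displayed matrix gives
  det(λ I - A) = p(λ) = λ^3 + (-6)λ^2 + (3)λ + (10).
Solving p(λ) = 0 yields eigenvalues ≈ -1, 2, 5. (A is shown rounded to 4 decimals, so these recover the underlying integer eigenvalues to within that precision.)
Verification: the trace of A = 6 equals the sum of eigenvalues 6, and det(A) ≈ -10.0007 matches the eigenvalue product -10.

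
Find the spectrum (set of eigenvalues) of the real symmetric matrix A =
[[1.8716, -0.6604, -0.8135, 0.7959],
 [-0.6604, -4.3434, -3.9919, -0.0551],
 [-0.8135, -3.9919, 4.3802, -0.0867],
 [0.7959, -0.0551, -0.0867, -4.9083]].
sigma(A) ≈ {-6, -5, 2, 6}

A is real symmetric, so its spectrum consists of real eigenvalues. Expanding the characteristic polynomial of the displayed matrix gives
  det(λ I - A) = p(λ) = λ^4 + (3)λ^3 + (-46)λ^2 + (-107.9978)λ + (360.0039).
Solving p(λ) = 0 yields eigenvalues ≈ -6, -5, 2, 6. (A is shown rounded to 4 decimals, so these recover the underlying integer eigenvalues to within that precision.)
Verification: the trace of A = -3 equals the sum of eigenvalues -3, and det(A) ≈ 360.0039 matches the eigenvalue product 360.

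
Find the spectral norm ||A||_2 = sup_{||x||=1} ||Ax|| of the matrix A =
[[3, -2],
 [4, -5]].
||A||_2 = sqrt((54 + sqrt(2720))/2) ≈ 7.2854 (= sqrt(largest eigenvalue of A^T A))

||A||_2 = sigma_max(A) = sqrt(lambda_max(A^T A)). Form the symmetric matrix M = A^T A =
[[25, -26],
 [-26, 29]].
Its characteristic polynomial (trace, determinant of M give the coefficients) is
  p(λ) = det(λ I - M) = λ^2 - 54λ + 49.
For λ^2 - 54λ + 49 the discriminant is 2720. It is nonnegative but not a perfect square, so the roots are real and irrational: λ = (54 ± sqrt(2720))/2 ≈ 53.0768, 0.9232.
So the eigenvalues of A^T A are ≈ 0.9232, 53.0768 (all ≥ 0, as they must be for A^T A). The largest is λ_max = (54 + sqrt(2720))/2 ≈ 53.0768, hence ||A||_2 = sqrt(λ_max) = sqrt((54 + sqrt(2720))/2) ≈ 7.2854.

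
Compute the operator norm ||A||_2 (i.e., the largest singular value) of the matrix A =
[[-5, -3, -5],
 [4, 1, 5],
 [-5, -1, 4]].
||A||_2 ≈ 10.002 (= sqrt(largest eigenvalue of A^T A))

||A||_2 = sigma_max(A) = sqrt(lambda_max(A^T A)). Form the symmetric matrix M = A^T A =
[[66, 24, 25],
 [24, 11, 16],
 [25, 16, 66]].
Its characteristic polynomial (trace, sum of principal 2x2 minors, determinant of M give the coefficients) is
  p(λ) = det(λ I - M) = λ^3 - 143λ^2 + 4351λ - 5329.
No integer candidate from the rational root theorem (±divisors of 5329) is a root, so the roots are irrational. The cubic discriminant is Δ = 54228355072 > 0, so there are three distinct real roots. p(1) = -1120 and p(2) = 2809 have opposite signs, so a root lies in (1, 2); Newton's method refines it to λ ≈ 1.278. p(41) = 1600 and p(42) = -751 have opposite signs, so a root lies in (41, 42); Newton's method refines it to λ ≈ 41.6823. p(100) = -229 and p(101) = 5680 have opposite signs, so a root lies in (100, 101); Newton's method refines it to λ ≈ 100.0398. Check (Vieta): the three roots sum to 143, matching tr M = 143.
So the eigenvalues of A^T A are ≈ 1.278, 41.6823, 100.0398 (all ≥ 0, as they must be for A^T A). The largest is λ_max ≈ 100.0398, hence ||A||_2 = sqrt(λ_max) ≈ 10.002.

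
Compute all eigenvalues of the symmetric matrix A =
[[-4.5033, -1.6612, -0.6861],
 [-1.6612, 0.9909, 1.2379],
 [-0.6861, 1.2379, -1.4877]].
sigma(A) ≈ {-5, -2, 2}

A is real symmetric, so its spectrum consists of real eigenvalues. Expanding the characteristic polynomial of the displayed matrix gives
  det(λ I - A) = p(λ) = λ^3 + (5)λ^2 + (-4)λ + (-20).
Solving p(λ) = 0 yields eigenvalues ≈ -5, -2, 2. (A is shown rounded to 4 decimals, so these recover the underlying integer eigenvalues to within that precision.)
Verification: the trace of A = -5 equals the sum of eigenvalues -5, and det(A) ≈ 20.0002 matches the eigenvalue product 20.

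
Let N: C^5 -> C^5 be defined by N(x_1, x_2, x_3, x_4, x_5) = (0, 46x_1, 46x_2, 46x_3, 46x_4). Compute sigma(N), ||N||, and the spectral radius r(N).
sigma(N) = {0}; ||N|| = 46; r(N) = 0. (N is nilpotent with N^5 = 0.)

On C^5, N is a strictly lower-triangular matrix with 46 on the subdiagonal and zeros elsewhere, so its characteristic polynomial is lambda^5 and every eigenvalue is 0: sigma(N) = {0}. For the operator norm, N e_i = 46e_{i+1} for i = 1, ..., 4 and N e_5 = 0, so the singular values of N are 46 (with multiplicity 4) and 0; hence ||N|| = 46. The spectral radius r(N) = max|lambda| = 0. Note ||N|| > r(N) — characteristic of non-normal nilpotent operators. Indeed N^5 = 0.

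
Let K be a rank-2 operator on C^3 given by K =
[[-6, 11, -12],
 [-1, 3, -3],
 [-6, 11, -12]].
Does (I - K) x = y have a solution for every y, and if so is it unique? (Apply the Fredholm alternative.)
(I - K) is invertible (det(I - K) = 6 ≠ 0), so for every y in C^3 the equation (I - K) x = y has a unique solution.

K has rank 2 and factors as K = U V^T = u1 v1^T + u2 v2^T with u1 = (1, 0, 1), v1 = (-3, 2, -3), u2 = (3, 1, 3), v2 = (-1, 3, -3) (multiplying out reproduces the displayed K). The nonzero eigenvalues of U V^T coincide with those of the 2 x 2 matrix G = V^T U = [[v1·u1, v1·u2], [v2·u1, v2·u2]] = [[-6, -16], [-4, -9]], and by the Sylvester determinant identity det(I_3 - U V^T) = det(I_2 - V^T U) = det([[7, 16], [4, 10]]) = (7)(10) - (16)(4) = 6. (Direct check: I - K =
[[7, -11, 12],
 [1, -2, 3],
 [6, -11, 13]]
has determinant 6.) The finite-dimensional Fredholm alternative says: either (I - K) is invertible, or ker(I - K) ≠ {0} and then range(I - K) = ker((I - K)^*)^⊥, with dim ker(I - K) = dim ker((I - K)^*). Since det(I - K) ≠ 0, 1 is not an eigenvalue of K and ker(I - K) = {0}, so we are in the first case: for every y there is a unique x = (I - K)^(-1) y. (Explicitly, by the Woodbury identity, (I - U V^T)^(-1) = I + U (I_2 - G)^(-1) V^T.)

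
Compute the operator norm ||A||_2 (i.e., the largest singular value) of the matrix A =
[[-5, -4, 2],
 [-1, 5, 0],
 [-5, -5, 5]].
||A||_2 ≈ 11.1096 (= sqrt(largest eigenvalue of A^T A))

||A||_2 = sigma_max(A) = sqrt(lambda_max(A^T A)). Form the symmetric matrix M = A^T A =
[[51, 40, -35],
 [40, 66, -33],
 [-35, -33, 29]].
Its characteristic polynomial (trace, sum of principal 2x2 minors, determinant of M give the coefficients) is
  p(λ) = det(λ I - M) = λ^3 - 146λ^2 + 2845λ - 7225.
No integer candidate from the rational root theorem (±divisors of 7225) is a root, so the roots are irrational. The cubic discriminant is Δ = 43090953625 > 0, so there are three distinct real roots. p(2) = -2111 and p(3) = 23 have opposite signs, so a root lies in (2, 3); Newton's method refines it to λ ≈ 2.9885. p(19) = 983 and p(20) = -725 have opposite signs, so a root lies in (19, 20); Newton's method refines it to λ ≈ 19.5879. p(123) = -5257 and p(124) = 7283 have opposite signs, so a root lies in (123, 124); Newton's method refines it to λ ≈ 123.4236. Check (Vieta): the three roots sum to 146, matching tr M = 146.
So the eigenvalues of A^T A are ≈ 2.9885, 19.5879, 123.4236 (all ≥ 0, as they must be for A^T A). The largest is λ_max ≈ 123.4236, hence ||A||_2 = sqrt(λ_max) ≈ 11.1096.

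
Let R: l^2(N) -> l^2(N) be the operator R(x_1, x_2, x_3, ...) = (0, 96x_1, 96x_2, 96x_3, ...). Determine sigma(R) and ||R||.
sigma(R) = closed disk {z in C : |z| ≤ 96}; ||R|| = 96

Note R = 96·U where U is the unit right shift (U x)_k = x_{k-1} (with x_0 := 0); so ||R|| = 96||U|| and sigma(R) = 96·sigma(U). ||R x||^2 = sum_{k≥1} |96x_k|^2 = 9216||x||^2, so ||R|| = 96 and sigma(R) ⊂ {|z| ≤ 96}. For any |lambda| < 96, the equation (R - lambda I) x = 0 forces x_1 = 0, then 96x_k = lambda x_{k+1} ⇒ x = 0, so R has no eigenvalues. But (R - lambda I) is not surjective for |lambda| < 96: solving (R - lambda I) x = e_1 would require x_n proportional to (lambda/96)^(-n), which is not in l^2. So every |lambda| < 96 lies in the residual spectrum. The boundary |lambda| = 96 is in the approximate point spectrum (the spectrum is closed). Hence sigma(R) is the closed disk of radius 96.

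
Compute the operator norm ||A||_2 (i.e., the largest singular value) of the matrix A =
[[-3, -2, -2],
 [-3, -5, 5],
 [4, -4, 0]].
||A||_2 ≈ 7.9059 (= sqrt(largest eigenvalue of A^T A))

||A||_2 = sigma_max(A) = sqrt(lambda_max(A^T A)). Form the symmetric matrix M = A^T A =
[[34, 5, -9],
 [5, 45, -21],
 [-9, -21, 29]].
Its characteristic polynomial (trace, sum of principal 2x2 minors, determinant of M give the coefficients) is
  p(λ) = det(λ I - M) = λ^3 - 108λ^2 + 3274λ - 26896.
No integer candidate from the rational root theorem (±divisors of 26896) is a root, so the roots are irrational. The cubic discriminant is Δ = 777555104 > 0, so there are three distinct real roots. p(13) = -389 and p(14) = 516 have opposite signs, so a root lies in (13, 14); Newton's method refines it to λ ≈ 13.4117. p(32) = 48 and p(33) = -529 have opposite signs, so a root lies in (32, 33); Newton's method refines it to λ ≈ 32.0847. p(62) = -732 and p(63) = 761 have opposite signs, so a root lies in (62, 63); Newton's method refines it to λ ≈ 62.5036. Check (Vieta): the three roots sum to 108, matching tr M = 108.
So the eigenvalues of A^T A are ≈ 13.4117, 32.0847, 62.5036 (all ≥ 0, as they must be for A^T A). The largest is λ_max ≈ 62.5036, hence ||A||_2 = sqrt(λ_max) ≈ 7.9059.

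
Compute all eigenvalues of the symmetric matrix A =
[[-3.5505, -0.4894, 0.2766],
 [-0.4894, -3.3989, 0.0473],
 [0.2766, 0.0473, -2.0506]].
sigma(A) ≈ {-4, -3, -2}

A is real symmetric, so its spectrum consists of real eigenvalues. Expanding the characteristic polynomial of the displayed matrix gives
  det(λ I - A) = p(λ) = λ^3 + (9)λ^2 + (26)λ + (24).
Solving p(λ) = 0 yields eigenvalues ≈ -4, -3, -2. (A is shown rounded to 4 decimals, so these recover the underlying integer eigenvalues to within that precision.)
Verification: the trace of A = -9 equals the sum of eigenvalues -9, and det(A) ≈ -23.9999 matches the eigenvalue product -24.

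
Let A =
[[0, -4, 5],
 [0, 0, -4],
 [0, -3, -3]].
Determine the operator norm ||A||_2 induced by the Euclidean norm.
||A||_2 = sqrt((75 + sqrt(1109))/2) ≈ 7.3587 (= sqrt(largest eigenvalue of A^T A))

||A||_2 = sigma_max(A) = sqrt(lambda_max(A^T A)). Form the symmetric matrix M = A^T A =
[[0, 0, 0],
 [0, 25, -11],
 [0, -11, 50]].
Its characteristic polynomial (trace, sum of principal 2x2 minors, determinant of M give the coefficients) is
  p(λ) = det(λ I - M) = λ^3 - 75λ^2 + 1129λ.
The constant term is 0, so λ = 0 is a root. Dividing out λ leaves p(λ) = λ(λ^2 - 75λ + 1129). For λ^2 - 75λ + 1129 the discriminant is 1109. It is nonnegative but not a perfect square, so the roots are real and irrational: λ = (75 ± sqrt(1109))/2 ≈ 54.1508, 20.8492.
So the eigenvalues of A^T A are ≈ 0, 20.8492, 54.1508 (all ≥ 0, as they must be for A^T A). The largest is λ_max = (75 + sqrt(1109))/2 ≈ 54.1508, hence ||A||_2 = sqrt(λ_max) = sqrt((75 + sqrt(1109))/2) ≈ 7.3587.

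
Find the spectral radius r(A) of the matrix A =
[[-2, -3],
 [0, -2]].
r(A) = 2

The eigenvalues of A are the roots of its characteristic polynomial. With M = A (coefficients from the trace and determinant):
  p(λ) = det(λ I - M) = λ^2 + 4λ + 4.
For λ^2 + 4λ + 4 the discriminant is 0. It is a perfect square (0^2), so the roots are rational: λ = (-4 ± 0)/2 = -2, -2.
Thus the eigenvalues (to 4 decimals) are -2 (modulus 2). The spectral radius is the largest modulus: r(A) = 2. (Cross-check: r(A) ≤ ||A||_2 ≈ 4; equality holds whenever A is normal, though it can also hold for some non-normal A.)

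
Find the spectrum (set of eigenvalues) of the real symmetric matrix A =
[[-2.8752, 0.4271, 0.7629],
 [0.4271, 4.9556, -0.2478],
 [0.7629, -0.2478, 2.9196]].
sigma(A) ≈ {-3, 3, 5}

A is real symmetric, so its spectrum consists of real eigenvalues. Expanding the characteristic polynomial of the displayed matrix gives
  det(λ I - A) = p(λ) = λ^3 + (-5)λ^2 + (-9)λ + (45.0012).
Solving p(λ) = 0 yields eigenvalues ≈ -3, 3, 5. (A is shown rounded to 4 decimals, so these recover the underlying integer eigenvalues to within that precision.)
Verification: the trace of A = 5 equals the sum of eigenvalues 5, and det(A) ≈ -45.0012 matches the eigenvalue product -45.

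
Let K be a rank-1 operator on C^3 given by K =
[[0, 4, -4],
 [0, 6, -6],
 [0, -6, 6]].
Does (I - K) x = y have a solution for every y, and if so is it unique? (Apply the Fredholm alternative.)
(I - K) is invertible (det(I - K) = -11 ≠ 0), so for every y in C^3 the equation (I - K) x = y has a unique solution.

K has rank 1, so it is an outer product K = u v^T: every row of K is a multiple of one row vector. Reading off the entries, u = (-2, -3, 3) and v = (0, -2, 2) (row i of K equals u_i·v^T). A rank-one matrix u v^T satisfies K u = u (v·u) and kills the (2)-dimensional subspace v^⊥, so its characteristic polynomial is lambda^2 (lambda - v·u) with v·u = tr K = 12. Hence the eigenvalues of I - K are 1 (multiplicity 2) and 1 - (12) = -11, so det(I - K) = -11. (Direct check: I - K =
[[1, -4, 4],
 [0, -5, 6],
 [0, 6, -5]]
has determinant -11.) The finite-dimensional Fredholm alternative says: either (I - K) is invertible, or ker(I - K) ≠ {0} and then range(I - K) = ker((I - K)^*)^⊥, with dim ker(I - K) = dim ker((I - K)^*). Since det(I - K) ≠ 0, 1 is not an eigenvalue of K and ker(I - K) = {0}, so we are in the first case: for every y there is a unique x = (I - K)^(-1) y. Explicitly, by the Sherman–Morrison formula, (I - u v^T)^(-1) = I + u v^T/(1 - v·u), i.e. (I - K)^(-1) = I + K/(-11).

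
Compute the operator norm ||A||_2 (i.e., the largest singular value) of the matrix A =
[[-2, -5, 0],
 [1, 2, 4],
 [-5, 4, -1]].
||A||_2 ≈ 6.9618 (= sqrt(largest eigenvalue of A^T A))

||A||_2 = sigma_max(A) = sqrt(lambda_max(A^T A)). Form the symmetric matrix M = A^T A =
[[30, -8, 9],
 [-8, 45, 4],
 [9, 4, 17]].
Its characteristic polynomial (trace, sum of principal 2x2 minors, determinant of M give the coefficients) is
  p(λ) = det(λ I - M) = λ^3 - 92λ^2 + 2464λ - 17161.
No integer candidate from the rational root theorem (±divisors of 17161) is a root, so the roots are irrational. The cubic discriminant is Δ = 168468853 > 0, so there are three distinct real roots. p(10) = -721 and p(11) = 142 have opposite signs, so a root lies in (10, 11); Newton's method refines it to λ ≈ 10.8254. p(32) = 247 and p(33) = -100 have opposite signs, so a root lies in (32, 33); Newton's method refines it to λ ≈ 32.7084. p(48) = -265 and p(49) = 332 have opposite signs, so a root lies in (48, 49); Newton's method refines it to λ ≈ 48.4662. Check (Vieta): the three roots sum to 92, matching tr M = 92.
So the eigenvalues of A^T A are ≈ 10.8254, 32.7084, 48.4662 (all ≥ 0, as they must be for A^T A). The largest is λ_max ≈ 48.4662, hence ||A||_2 = sqrt(λ_max) ≈ 6.9618.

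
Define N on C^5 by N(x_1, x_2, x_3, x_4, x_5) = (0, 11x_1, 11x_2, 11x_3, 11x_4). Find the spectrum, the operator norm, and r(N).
sigma(N) = {0}; ||N|| = 11; r(N) = 0. (N is nilpotent with N^5 = 0.)

On C^5, N is a strictly lower-triangular matrix with 11 on the subdiagonal and zeros elsewhere, so its characteristic polynomial is lambda^5 and every eigenvalue is 0: sigma(N) = {0}. For the operator norm, N e_i = 11e_{i+1} for i = 1, ..., 4 and N e_5 = 0, so the singular values of N are 11 (with multiplicity 4) and 0; hence ||N|| = 11. The spectral radius r(N) = max|lambda| = 0. Note ||N|| > r(N) — characteristic of non-normal nilpotent operators. Indeed N^5 = 0.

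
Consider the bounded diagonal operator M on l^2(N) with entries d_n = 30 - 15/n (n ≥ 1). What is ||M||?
||M|| = 30

For a diagonal operator on l^2 with entries d_n, ||M|| = sup_n |d_n|. Here d_1 = 15, d_2 = 45/2, ..., and d_n = 30 - 15/n increases monotonically toward 30. All terms lie in [15, 30), so |d_n| = d_n and the supremum is the limit 30, which is not attained by any individual d_n. Hence ||M|| = 30.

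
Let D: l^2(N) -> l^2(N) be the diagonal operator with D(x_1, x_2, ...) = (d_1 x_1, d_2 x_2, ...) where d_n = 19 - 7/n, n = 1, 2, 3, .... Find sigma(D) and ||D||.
sigma(D) = {19 - 7/n : n ≥ 1} ∪ {19}; ||D|| = 19

A bounded diagonal operator on l^2 with diagonal entries d_n has spectrum equal to the closure of {d_n : n ≥ 1}: every d_n is an eigenvalue (with eigenvector e_n), so {d_n} ⊂ sigma(D); the spectrum is closed, so its closure is too; and for lambda not in the closure, (D - lambda I) has bounded inverse (the diagonal entries 1/(d_n - lambda) are bounded). For our sequence d_n = 19 - 7/n, n = 1, 2, 3, ...:
  - {d_n} = {19 - 7/n : n ≥ 1}; the only limit point is 19
  - closure = {19 - 7/n : n ≥ 1} ∪ {19}
For the norm: a diagonal operator has ||D|| = sup_n |d_n|. Here d_n = 19 - 7/n increases monotonically from d_1 = 12 toward 19, with all terms in [12, 19); so sup_n |d_n| = 19 (the supremum is the limit, not attained). So ||D|| = 19.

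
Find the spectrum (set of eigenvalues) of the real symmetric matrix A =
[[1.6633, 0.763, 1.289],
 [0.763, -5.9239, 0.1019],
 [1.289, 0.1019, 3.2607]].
sigma(A) ≈ {-6, 1, 4}

A is real symmetric, so its spectrum consists of real eigenvalues. Expanding the characteristic polynomial of the displayed matrix gives
  det(λ I - A) = p(λ) = λ^3 + (1)λ^2 + (-26)λ + (24).
Solving p(λ) = 0 yields eigenvalues ≈ -6, 1, 4. (A is shown rounded to 4 decimals, so these recover the underlying integer eigenvalues to within that precision.)
Verification: the trace of A = -1 equals the sum of eigenvalues -1, and det(A) ≈ -24.0008 matches the eigenvalue product -24.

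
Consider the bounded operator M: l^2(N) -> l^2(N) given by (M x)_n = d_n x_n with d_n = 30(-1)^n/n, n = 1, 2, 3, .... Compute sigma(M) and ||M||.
sigma(M) = {30(-1)^n/n : n ≥ 1} ∪ {0}; ||M|| = 30

A bounded diagonal operator on l^2 with diagonal entries d_n has spectrum equal to the closure of {d_n : n ≥ 1}: every d_n is an eigenvalue (with eigenvector e_n), so {d_n} ⊂ sigma(M); the spectrum is closed, so its closure is too; and for lambda not in the closure, (M - lambda I) has bounded inverse (the diagonal entries 1/(d_n - lambda) are bounded). For our sequence d_n = 30(-1)^n/n, n = 1, 2, 3, ...:
  - {d_n} = {30(-1)^n/n : n ≥ 1}; the only limit point is 0
  - closure = {30(-1)^n/n : n ≥ 1} ∪ {0}
For the norm: a diagonal operator has ||M|| = sup_n |d_n|. Here |d_n| = 30/n is decreasing, so sup_n |d_n| = |d_1| = 30. So ||M|| = 30.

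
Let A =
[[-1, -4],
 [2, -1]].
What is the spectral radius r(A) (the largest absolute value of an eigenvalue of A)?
r(A) = 3

The eigenvalues of A are the roots of its characteristic polynomial. With M = A (coefficients from the trace and determinant):
  p(λ) = det(λ I - M) = λ^2 + 2λ + 9.
For λ^2 + 2λ + 9 the discriminant is -32. It is negative, so the roots are the complex-conjugate pair λ = -1 ± (sqrt(32)/2) i ≈ -1 ± 2.8284i. For a conjugate pair the product of the roots equals the constant term, so |λ|^2 = 9 and |λ| = sqrt(9) = 3.
Thus the eigenvalues (to 4 decimals) are -1 ± 2.8284i (modulus 3). The spectral radius is the largest modulus: r(A) = 3. (Cross-check: r(A) ≤ ||A||_2 ≈ 4.1623; equality holds whenever A is normal, though it can also hold for some non-normal A.)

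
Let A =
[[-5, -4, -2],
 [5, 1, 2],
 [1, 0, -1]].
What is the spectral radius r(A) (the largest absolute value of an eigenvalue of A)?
r(A) ≈ 4.0248

The eigenvalues of A are the roots of its characteristic polynomial. With M = A (coefficients from the trace, the sum of principal 2x2 minors, and det A):
  p(λ) = det(λ I - M) = λ^3 + 5λ^2 + 21λ + 21.
No integer candidate from the rational root theorem (±divisors of 21) is a root, so the roots are irrational. The cubic discriminant is Δ = -8736 < 0, so there is one real root and a complex-conjugate pair. p(-2) = -9 and p(-1) = 4 have opposite signs, so a root lies in (-2, -1); Newton's method refines it to λ ≈ -1.2964. Dividing out (λ - (-1.2964)) leaves approximately λ^2 + 3.7036λ + 16.1986. For λ^2 + 3.7036λ + 16.1986 the discriminant is -51.0779. It is negative, so the remaining roots are the complex-conjugate pair λ ≈ -1.8518 ± 3.5734i. Their product equals the constant term, so |λ|^2 ≈ 16.1986 and |λ| ≈ 4.0248.
Thus the eigenvalues (to 4 decimals) are -1.2964 (modulus 1.2964); -1.8518 ± 3.5734i (modulus 4.0248). The spectral radius is the largest modulus: r(A) ≈ 4.0248. (Cross-check: r(A) ≤ ||A||_2 ≈ 8.4615; equality holds whenever A is normal, though it can also hold for some non-normal A.)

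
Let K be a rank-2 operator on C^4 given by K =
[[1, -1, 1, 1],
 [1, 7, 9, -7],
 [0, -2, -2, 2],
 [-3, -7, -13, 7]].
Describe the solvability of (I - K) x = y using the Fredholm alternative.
(I - K) is invertible (det(I - K) = 20 ≠ 0), so for every y in C^4 the equation (I - K) x = y has a unique solution.

K has rank 2 and factors as K = U V^T = u1 v1^T + u2 v2^T with u1 = (-1, 3, -1, -2), v1 = (0, 2, 2, -2), u2 = (1, 1, 0, -3), v2 = (1, 1, 3, -1) (multiplying out reproduces the displayed K). The nonzero eigenvalues of U V^T coincide with those of the 2 x 2 matrix G = V^T U = [[v1·u1, v1·u2], [v2·u1, v2·u2]] = [[8, 8], [1, 5]], and by the Sylvester determinant identity det(I_4 - U V^T) = det(I_2 - V^T U) = det([[-7, -8], [-1, -4]]) = (-7)(-4) - (-8)(-1) = 20. (Direct check: I - K =
[[0, 1, -1, -1],
 [-1, -6, -9, 7],
 [0, 2, 3, -2],
 [3, 7, 13, -6]]
has determinant 20.) The finite-dimensional Fredholm alternative says: either (I - K) is invertible, or ker(I - K) ≠ {0} and then range(I - K) = ker((I - K)^*)^⊥, with dim ker(I - K) = dim ker((I - K)^*). Since det(I - K) ≠ 0, 1 is not an eigenvalue of K and ker(I - K) = {0}, so we are in the first case: for every y there is a unique x = (I - K)^(-1) y. (Explicitly, by the Woodbury identity, (I - U V^T)^(-1) = I + U (I_2 - G)^(-1) V^T.)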